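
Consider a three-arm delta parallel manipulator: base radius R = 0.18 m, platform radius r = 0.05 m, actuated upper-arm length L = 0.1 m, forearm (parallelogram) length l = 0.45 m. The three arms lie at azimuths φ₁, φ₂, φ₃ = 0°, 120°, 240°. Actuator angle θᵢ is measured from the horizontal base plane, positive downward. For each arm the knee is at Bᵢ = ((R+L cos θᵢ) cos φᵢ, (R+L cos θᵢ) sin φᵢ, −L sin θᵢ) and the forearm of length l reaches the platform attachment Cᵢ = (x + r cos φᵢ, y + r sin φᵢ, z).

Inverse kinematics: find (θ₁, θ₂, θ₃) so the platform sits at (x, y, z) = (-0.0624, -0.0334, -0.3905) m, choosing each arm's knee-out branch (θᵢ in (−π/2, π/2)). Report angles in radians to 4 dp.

φ1=0.0° → target in arm frame (-0.0624, -0.0334)
  A=0.1924, B=-0.3905, C=(l²−L²−A²−y'²−z²)/(2L)=0.0094
  γ=atan2(-0.3905,0.1924)=-1.1130;  ψ=arccos(0.0216)=1.5492;  θ1=γ+ψ≈0.4362
rotate P by −φ2: (0.0023, 0.0707, -0.3905)
  e−x'=0.1277;  (l²−L²−(e−x')²−y'²−z²)/2L = 0.0935
  γ=atan2(-0.3905,0.1277)=-1.2547;  ψ=arccos(0.2275)=1.3413;  θ2=γ+ψ≈0.0866
φ3=240.0° → target in arm frame (0.0601, -0.0373)
  e−x'=0.0699;  (l²−L²−(e−x')²−y'²−z²)/2L = 0.1687
  θ3 = atan2(B,A) + arccos(C/0.3967) = -0.2621

θ₁ = 0.4362, θ₂ = 0.0866, θ₃ = -0.2621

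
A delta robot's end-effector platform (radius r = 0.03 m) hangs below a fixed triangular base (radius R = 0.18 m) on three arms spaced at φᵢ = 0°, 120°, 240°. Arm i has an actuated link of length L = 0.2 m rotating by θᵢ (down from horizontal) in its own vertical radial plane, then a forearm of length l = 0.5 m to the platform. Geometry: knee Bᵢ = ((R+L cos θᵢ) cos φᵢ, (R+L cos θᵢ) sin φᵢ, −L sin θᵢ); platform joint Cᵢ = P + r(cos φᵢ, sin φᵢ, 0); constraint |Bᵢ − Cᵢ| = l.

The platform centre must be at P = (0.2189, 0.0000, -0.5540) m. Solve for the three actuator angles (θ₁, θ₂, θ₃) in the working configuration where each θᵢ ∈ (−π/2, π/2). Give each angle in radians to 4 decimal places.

φ1=0.0° → target in arm frame (0.2189, 0.0000)
  A cos θ + B sin θ = C:  -0.0689·cos θ + -0.5540·sin θ = -0.2542
  √(A²+B²)=0.5583;  θ1 = -1.6945+2.0435 ≈ 0.3489
arm 2 (φ=120.0°): x'=-0.1094, y'=-0.1896
  e−x'=0.2594;  (l²−L²−(e−x')²−y'²−z²)/2L = -0.5004
  θ2 = atan2(B,A) + arccos(C/0.6117) = 1.3960
rotate P by −φ3: (-0.1095, 0.1896, -0.5540)
  A=0.2595, B=-0.5540, C=(l²−L²−A²−y'²−z²)/(2L)=-0.5004
  θ3 = atan2(B,A) + arccos(C/0.6117) = 1.3960

θ₁ = 0.3489, θ₂ = 1.3960, θ₃ = 1.3960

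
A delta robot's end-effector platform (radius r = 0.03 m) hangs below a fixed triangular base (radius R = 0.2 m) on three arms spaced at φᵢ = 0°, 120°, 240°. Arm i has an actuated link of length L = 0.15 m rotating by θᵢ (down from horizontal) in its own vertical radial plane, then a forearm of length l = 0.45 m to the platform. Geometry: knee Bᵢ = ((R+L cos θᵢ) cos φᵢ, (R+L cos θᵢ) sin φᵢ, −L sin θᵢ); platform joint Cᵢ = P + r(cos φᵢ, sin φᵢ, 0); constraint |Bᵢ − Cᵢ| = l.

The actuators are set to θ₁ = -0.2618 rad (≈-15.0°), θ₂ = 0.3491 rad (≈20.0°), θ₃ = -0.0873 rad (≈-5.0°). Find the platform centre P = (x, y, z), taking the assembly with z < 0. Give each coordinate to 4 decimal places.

(0.0387, -0.0400, -0.3142)

arm 1 at φ=0.0°: (R−r)+L cos θ1 = 0.3149;  O1 = (0.3149, 0.0000, 0.0388)
O2 = (0.3110·cos120.0°, 0.3110·sin120.0°, -0.0513) = (-0.1555, 0.2693, -0.0513)
arm 3 at φ=240.0°: (R−r)+L cos θ3 = 0.3194;  O3 = (-0.1597, -0.2766, 0.0131)
eliminate P² terms by subtracting sphere 1 from 2 and 3
[-0.9407 0.5386 -0.1803]·P = -0.0013;  [-0.9492 -0.5533 -0.0515]·P = 0.0015
det = 1.0317;  x = -0.0001+-0.1235z,  y = -0.0026+0.1189z
into |P−O₁|² = l²: 1.0294z² + -0.0004z + -0.1018 = 0;  Δ = 0.4191;  z = -0.3142 or 0.3146 → z<0 root = -0.3142
x = 0.0387, y = -0.0400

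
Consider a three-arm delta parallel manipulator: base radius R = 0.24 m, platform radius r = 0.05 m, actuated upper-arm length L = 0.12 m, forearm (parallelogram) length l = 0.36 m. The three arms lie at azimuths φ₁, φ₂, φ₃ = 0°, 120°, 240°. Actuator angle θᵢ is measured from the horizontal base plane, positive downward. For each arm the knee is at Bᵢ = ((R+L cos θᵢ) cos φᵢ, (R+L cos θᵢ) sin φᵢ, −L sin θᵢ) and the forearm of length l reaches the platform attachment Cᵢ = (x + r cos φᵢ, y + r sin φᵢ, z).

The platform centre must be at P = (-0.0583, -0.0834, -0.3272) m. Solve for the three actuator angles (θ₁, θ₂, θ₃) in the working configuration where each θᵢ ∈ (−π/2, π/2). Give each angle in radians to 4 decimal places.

arm 1 (φ=0.0°): x'=-0.0583, y'=-0.0834
  A=0.2483, B=-0.3272, C=(l²−L²−A²−y'²−z²)/(2L)=-0.2520
  γ=atan2(-0.3272,0.2483)=-0.9216;  ψ=arccos(-0.6134)=2.2312;  θ1=γ+ψ≈1.3095
rotate P by −φ2: (-0.0431, 0.0922, -0.3272)
  e−x'=0.2331;  (l²−L²−(e−x')²−y'²−z²)/2L = -0.2278
  γ=atan2(-0.3272,0.2331)=-0.9518;  ψ=arccos(-0.5672)=2.1739;  θ2=γ+ψ≈1.2220
φ3=240.0° → target in arm frame (0.1014, -0.0088)
  e−x'=0.0886;  (l²−L²−(e−x')²−y'²−z²)/2L = 0.0009
  √(A²+B²)=0.3390;  θ3 = -1.3063+1.5682 ≈ 0.2619

θ₁ = 1.3095, θ₂ = 1.2220, θ₃ = 0.2619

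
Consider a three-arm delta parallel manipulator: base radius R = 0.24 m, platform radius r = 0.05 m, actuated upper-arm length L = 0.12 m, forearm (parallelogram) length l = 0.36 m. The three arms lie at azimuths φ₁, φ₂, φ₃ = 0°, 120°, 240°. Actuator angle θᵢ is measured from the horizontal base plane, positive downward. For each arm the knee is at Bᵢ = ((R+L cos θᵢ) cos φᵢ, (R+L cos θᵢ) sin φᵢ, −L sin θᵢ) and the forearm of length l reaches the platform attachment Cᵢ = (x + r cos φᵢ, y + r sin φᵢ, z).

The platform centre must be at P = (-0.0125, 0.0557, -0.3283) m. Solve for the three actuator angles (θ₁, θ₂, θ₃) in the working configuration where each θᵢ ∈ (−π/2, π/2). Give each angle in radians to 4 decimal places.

θ₁ = 0.9602, θ₂ = 0.5236, θ₃ = 1.1346

φ1=0.0° → target in arm frame (-0.0125, 0.0557)
  A cos θ + B sin θ = C:  0.2025·cos θ + -0.3283·sin θ = -0.1529
  θ1 = atan2(B,A) + arccos(C/0.3857) = 0.9602
rotate P by −φ2: (0.0545, -0.0170, -0.3283)
  e−x'=0.1355;  (l²−L²−(e−x')²−y'²−z²)/2L = -0.0468
  √(A²+B²)=0.3552;  θ2 = -1.1793+1.7030 ≈ 0.5236
φ3=240.0° → target in arm frame (-0.0420, -0.0387)
  A cos θ + B sin θ = C:  0.2320·cos θ + -0.3283·sin θ = -0.1996
  γ=atan2(-0.3283,0.2320)=-0.9556;  ψ=arccos(-0.4964)=2.0903;  θ3=γ+ψ≈1.1346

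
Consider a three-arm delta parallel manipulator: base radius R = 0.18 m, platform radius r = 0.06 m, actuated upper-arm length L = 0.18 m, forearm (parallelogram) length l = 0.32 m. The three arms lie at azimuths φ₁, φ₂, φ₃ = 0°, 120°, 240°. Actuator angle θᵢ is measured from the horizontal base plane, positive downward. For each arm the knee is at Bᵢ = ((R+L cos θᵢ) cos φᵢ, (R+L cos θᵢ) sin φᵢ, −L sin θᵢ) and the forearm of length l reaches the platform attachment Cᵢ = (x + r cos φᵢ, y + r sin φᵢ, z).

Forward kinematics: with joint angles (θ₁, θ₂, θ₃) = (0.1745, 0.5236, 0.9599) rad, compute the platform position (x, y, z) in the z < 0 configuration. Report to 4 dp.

φ1=0.0°: virtual centre (0.2973, 0.0000, -0.0313), radius l
φ2=120.0°: virtual centre (-0.1379, 0.2389, -0.0900), radius l
S3 = (0.2232·cos240.0°, 0.2232·sin240.0°, -0.1474) = (-0.1116, -0.1933, -0.1474)
subtract pairs → two planes through P
linear system: -0.8704x+0.4778y = -0.0051−-0.1175z; -0.8178x+-0.3867y = -0.0178−-0.2324z
det = 0.7273;  x = 0.0144+-0.2151z,  y = 0.0155+-0.1460z
quadratic in z: (1.0676)z²+(0.1797)z+(-0.0212)=0, √Δ=0.3503 → z ∈ {-0.2482, 0.0799}; z = -0.2482 (taking z<0)
x = 0.0678, y = 0.0517

(0.0678, 0.0517, -0.2482)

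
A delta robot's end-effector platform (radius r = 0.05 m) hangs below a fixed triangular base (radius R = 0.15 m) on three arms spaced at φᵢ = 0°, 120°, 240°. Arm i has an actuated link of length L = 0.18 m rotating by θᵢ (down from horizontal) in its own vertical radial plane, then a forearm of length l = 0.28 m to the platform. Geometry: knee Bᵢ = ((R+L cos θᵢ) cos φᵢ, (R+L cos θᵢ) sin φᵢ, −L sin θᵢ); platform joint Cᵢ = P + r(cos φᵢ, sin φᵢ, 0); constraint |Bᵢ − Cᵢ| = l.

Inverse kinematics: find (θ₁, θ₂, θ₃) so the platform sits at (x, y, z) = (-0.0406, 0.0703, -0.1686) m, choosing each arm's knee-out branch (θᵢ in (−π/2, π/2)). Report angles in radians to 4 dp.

arm 1 (φ=0.0°): x'=-0.0406, y'=0.0703
  A cos θ + B sin θ = C:  0.1406·cos θ + -0.1686·sin θ = -0.0198
  √(A²+B²)=0.2195;  θ1 = -0.8757+1.6612 ≈ 0.7855
arm 2 (φ=120.0°): x'=0.0812, y'=0.0000
  A=0.0188, B=-0.1686, C=(l²−L²−A²−y'²−z²)/(2L)=0.0478
  θ2 = atan2(B,A) + arccos(C/0.1696) = -0.1747
arm 3 (φ=240.0°): x'=-0.0406, y'=-0.0703
  A cos θ + B sin θ = C:  0.1406·cos θ + -0.1686·sin θ = -0.0198
  √(A²+B²)=0.2195;  θ3 = -0.8758+1.6612 ≈ 0.7854

θ₁ = 0.7855, θ₂ = -0.1747, θ₃ = 0.7854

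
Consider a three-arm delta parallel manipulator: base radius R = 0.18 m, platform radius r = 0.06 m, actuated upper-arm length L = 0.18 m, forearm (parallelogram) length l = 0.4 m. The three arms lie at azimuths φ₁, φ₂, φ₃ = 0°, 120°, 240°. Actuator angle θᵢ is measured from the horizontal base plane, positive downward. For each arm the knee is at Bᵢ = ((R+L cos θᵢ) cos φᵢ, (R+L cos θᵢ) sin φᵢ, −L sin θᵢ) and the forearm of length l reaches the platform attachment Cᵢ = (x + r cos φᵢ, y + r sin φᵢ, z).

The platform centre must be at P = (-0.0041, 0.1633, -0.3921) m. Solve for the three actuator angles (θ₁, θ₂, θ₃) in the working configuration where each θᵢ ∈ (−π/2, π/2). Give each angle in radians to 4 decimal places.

rotate P by −φ1: (-0.0041, 0.1633, -0.3921)
  A=0.1241, B=-0.3921, C=(l²−L²−A²−y'²−z²)/(2L)=-0.1895
  γ=atan2(-0.3921,0.1241)=-1.2643;  ψ=arccos(-0.4607)=2.0496;  θ1=γ+ψ≈0.7853
arm 2 (φ=120.0°): x'=0.1435, y'=-0.0781
  A cos θ + B sin θ = C:  -0.0235·cos θ + -0.3921·sin θ = -0.0911
  γ=atan2(-0.3921,-0.0235)=-1.6306;  ψ=arccos(-0.2319)=1.8048;  θ2=γ+ψ≈0.1742
rotate P by −φ3: (-0.1394, -0.0852, -0.3921)
  e−x'=0.2594;  (l²−L²−(e−x')²−y'²−z²)/2L = -0.2797
  γ=atan2(-0.3921,0.2594)=-0.9864;  ψ=arccos(-0.5949)=2.2079;  θ3=γ+ψ≈1.2215

θ₁ = 0.7853, θ₂ = 0.1742, θ₃ = 1.2215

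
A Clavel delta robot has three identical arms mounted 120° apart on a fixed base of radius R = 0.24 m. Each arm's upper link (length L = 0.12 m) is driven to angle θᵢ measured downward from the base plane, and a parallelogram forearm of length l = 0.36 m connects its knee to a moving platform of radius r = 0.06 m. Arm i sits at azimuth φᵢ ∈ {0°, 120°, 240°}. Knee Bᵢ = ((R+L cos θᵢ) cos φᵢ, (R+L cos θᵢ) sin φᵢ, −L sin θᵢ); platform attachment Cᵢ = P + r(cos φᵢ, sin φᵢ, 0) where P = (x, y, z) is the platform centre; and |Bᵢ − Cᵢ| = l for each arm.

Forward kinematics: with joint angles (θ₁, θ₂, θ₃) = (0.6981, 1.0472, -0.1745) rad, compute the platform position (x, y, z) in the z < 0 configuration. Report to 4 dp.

φ1=0.0°: virtual centre (0.2719, 0.0000, -0.0771), radius l
arm 2 at φ=120.0°: e+L cos θ2 = 0.2400;  S2 = (-0.1200, 0.2078, -0.1039)
φ3=240.0°: virtual centre (-0.1491, -0.2582, 0.0208), radius l
|S₂|²−|S₁|² = -0.0115;  |S₃|²−|S₁|² = 0.0094
plane₁₂: -0.7839x+0.4157y+-0.0536z = -0.0115
Cramer: x(z) = 0.0027+0.0712z;  y(z) = -0.0226+0.2632z
into |P−S₁|² = l²: 1.0744z² + 0.1040z + -0.0506 = 0;  Δ = 0.2284;  z = -0.2708 or 0.1740 → z<0 root = -0.2708
x = -0.0166, y = -0.0939

(-0.0166, -0.0939, -0.2708)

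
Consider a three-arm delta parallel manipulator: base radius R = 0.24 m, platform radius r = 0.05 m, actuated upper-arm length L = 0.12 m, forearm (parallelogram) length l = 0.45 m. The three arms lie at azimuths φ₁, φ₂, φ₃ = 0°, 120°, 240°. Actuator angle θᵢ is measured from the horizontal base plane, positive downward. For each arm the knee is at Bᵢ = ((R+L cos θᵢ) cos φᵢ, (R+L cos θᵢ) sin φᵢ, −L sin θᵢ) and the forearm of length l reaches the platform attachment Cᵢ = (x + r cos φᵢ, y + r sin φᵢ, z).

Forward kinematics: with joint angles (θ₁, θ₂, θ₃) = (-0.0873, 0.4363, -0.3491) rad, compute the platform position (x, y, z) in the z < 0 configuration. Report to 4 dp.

(0.0146, -0.0586, -0.3243)

S1 = (0.3095·cos0.0°, 0.3095·sin0.0°, 0.0105) = (0.3095, 0.0000, 0.0105)
arm 2 at φ=120.0°: ρ2 = 0.2988;  S2 = (-0.1494, 0.2587, -0.0507)
arm 3 at φ=240.0°: ρ3 = 0.3028;  S3 = (-0.1514, -0.2622, 0.0410)
|S₂|²−|S₁|² = -0.0041;  |S₃|²−|S₁|² = -0.0026
linear system: -0.9178x+0.5175y = -0.0041−-0.1223z; -0.9218x+-0.5244y = -0.0026−0.0612z
det = 0.9583;  x = 0.0036+-0.0339z,  y = -0.0015+0.1763z
into |P−S₁|² = l²: 1.0322z² + -0.0007z + -0.1088 = 0;  Δ = 0.4493;  z = -0.3243 or 0.3250 → z<0 root = -0.3243
x = 0.0146, y = -0.0586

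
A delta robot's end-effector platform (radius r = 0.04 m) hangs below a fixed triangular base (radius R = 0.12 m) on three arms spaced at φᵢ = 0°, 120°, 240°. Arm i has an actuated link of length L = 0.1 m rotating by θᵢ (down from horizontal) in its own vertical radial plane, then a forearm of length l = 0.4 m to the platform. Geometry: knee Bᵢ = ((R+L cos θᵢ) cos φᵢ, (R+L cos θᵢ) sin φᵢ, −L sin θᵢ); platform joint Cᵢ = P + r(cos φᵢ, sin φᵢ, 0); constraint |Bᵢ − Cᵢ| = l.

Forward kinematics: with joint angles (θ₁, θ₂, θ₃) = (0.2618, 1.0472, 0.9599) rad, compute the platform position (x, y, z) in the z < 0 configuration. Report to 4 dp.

(0.1152, -0.0129, -0.4209)

O1 = (0.1766·cos0.0°, 0.1766·sin0.0°, -0.0259) = (0.1766, 0.0000, -0.0259)
O2 = (0.1300·cos120.0°, 0.1300·sin120.0°, -0.0866) = (-0.0650, 0.1126, -0.0866)
O3 = (0.1374·cos240.0°, 0.1374·sin240.0°, -0.0819) = (-0.0687, -0.1190, -0.0819)
eliminate P² terms by subtracting sphere 1 from 2 and 3
[-0.4832 0.2252 -0.1214]·P = -0.0075;  [-0.4905 -0.2379 -0.1121]·P = -0.0063
det = 0.2254;  x = 0.0141+-0.2401z,  y = -0.0028+0.0241z
quadratic in z: (1.0582)z²+(0.1296)z+(-0.1329)=0, √Δ=0.7612 → z ∈ {-0.4209, 0.2984}; z = -0.4209 (taking z<0)
x = 0.1152, y = -0.0129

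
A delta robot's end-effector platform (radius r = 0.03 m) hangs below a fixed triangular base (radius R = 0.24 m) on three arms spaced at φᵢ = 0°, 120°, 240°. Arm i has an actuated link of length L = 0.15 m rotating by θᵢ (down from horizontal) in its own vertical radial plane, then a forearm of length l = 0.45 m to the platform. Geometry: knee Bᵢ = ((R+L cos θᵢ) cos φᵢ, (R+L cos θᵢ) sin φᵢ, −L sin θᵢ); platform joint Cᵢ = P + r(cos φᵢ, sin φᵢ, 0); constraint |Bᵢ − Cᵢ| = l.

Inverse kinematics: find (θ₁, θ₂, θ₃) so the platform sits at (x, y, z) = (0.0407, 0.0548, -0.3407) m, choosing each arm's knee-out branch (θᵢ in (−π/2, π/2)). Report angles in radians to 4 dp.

φ1=0.0° → target in arm frame (0.0407, 0.0548)
  A cos θ + B sin θ = C:  0.1693·cos θ + -0.3407·sin θ = 0.1075
  γ=atan2(-0.3407,0.1693)=-1.1096;  ψ=arccos(0.2826)=1.2843;  θ1=γ+ψ≈0.1746
rotate P by −φ2: (0.0271, -0.0626, -0.3407)
  A cos θ + B sin θ = C:  0.1829·cos θ + -0.3407·sin θ = 0.0885
  √(A²+B²)=0.3867;  θ2 = -1.0781+1.3399 ≈ 0.2618
φ3=240.0° → target in arm frame (-0.0678, 0.0078)
  e−x'=0.2778;  (l²−L²−(e−x')²−y'²−z²)/2L = -0.0444
  γ=atan2(-0.3407,0.2778)=-0.8867;  ψ=arccos(-0.1010)=1.6719;  θ3=γ+ψ≈0.7852

θ₁ = 0.1746, θ₂ = 0.2618, θ₃ = 0.7852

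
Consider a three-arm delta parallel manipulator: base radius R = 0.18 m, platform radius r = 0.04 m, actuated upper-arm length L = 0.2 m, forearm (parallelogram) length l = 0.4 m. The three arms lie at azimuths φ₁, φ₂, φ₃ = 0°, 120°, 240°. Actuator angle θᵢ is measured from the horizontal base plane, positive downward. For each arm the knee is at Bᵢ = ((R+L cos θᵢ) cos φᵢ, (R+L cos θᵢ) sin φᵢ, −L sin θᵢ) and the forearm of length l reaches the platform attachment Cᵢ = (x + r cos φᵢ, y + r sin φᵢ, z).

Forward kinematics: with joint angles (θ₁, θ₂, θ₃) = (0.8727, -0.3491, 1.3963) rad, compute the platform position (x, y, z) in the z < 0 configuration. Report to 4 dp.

arm 1 at φ=0.0°: (R−r)+L cos θ1 = 0.2686;  O1 = (0.2686, 0.0000, -0.1532)
O2 = (0.3279·cos120.0°, 0.3279·sin120.0°, 0.0684) = (-0.1640, 0.2840, 0.0684)
arm 3 at φ=240.0°: (R−r)+L cos θ3 = 0.1747;  O3 = (-0.0874, -0.1513, -0.1970)
subtract pairs → two planes through P
[-0.8650 0.5680 0.4432]·P = 0.0166;  [-0.7118 -0.3026 -0.0875]·P = -0.0263
Cramer: x(z) = 0.0148+0.1268z;  y(z) = 0.0519-0.5873z
sphere 1 gives Az²+Bz+C=0 with A=1.3610, B=0.1812, C=-0.0695;  B²−4AC=0.4110;  roots -0.3021, 0.1690;  negative root z = -0.3021
x = -0.0234, y = 0.2293

(-0.0234, 0.2293, -0.3021)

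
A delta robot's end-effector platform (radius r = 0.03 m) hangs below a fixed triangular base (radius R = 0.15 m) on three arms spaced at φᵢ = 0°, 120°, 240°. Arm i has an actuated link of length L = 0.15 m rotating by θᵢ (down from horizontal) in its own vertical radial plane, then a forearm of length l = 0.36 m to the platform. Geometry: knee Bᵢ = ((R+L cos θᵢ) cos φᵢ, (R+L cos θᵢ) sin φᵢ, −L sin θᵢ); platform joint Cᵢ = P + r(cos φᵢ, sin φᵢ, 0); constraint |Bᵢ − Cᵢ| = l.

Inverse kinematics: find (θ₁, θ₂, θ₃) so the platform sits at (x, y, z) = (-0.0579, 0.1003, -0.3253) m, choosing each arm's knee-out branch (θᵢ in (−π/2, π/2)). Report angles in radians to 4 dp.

arm 1 (φ=0.0°): x'=-0.0579, y'=0.1003
  A cos θ + B sin θ = C:  0.1779·cos θ + -0.3253·sin θ = -0.1348
  √(A²+B²)=0.3708;  θ1 = -1.0704+1.9428 ≈ 0.8724
φ2=120.0° → target in arm frame (0.1158, 0.0000)
  A=0.0042, B=-0.3253, C=(l²−L²−A²−y'²−z²)/(2L)=0.0042
  γ=atan2(-0.3253,0.0042)=-1.5579;  ψ=arccos(0.0129)=1.5579;  θ2=γ+ψ≈-0.0001
arm 3 (φ=240.0°): x'=-0.0579, y'=-0.1003
  A cos θ + B sin θ = C:  0.1779·cos θ + -0.3253·sin θ = -0.1348
  √(A²+B²)=0.3708;  θ3 = -1.0703+1.9428 ≈ 0.8725

θ₁ = 0.8724, θ₂ = -0.0001, θ₃ = 0.8725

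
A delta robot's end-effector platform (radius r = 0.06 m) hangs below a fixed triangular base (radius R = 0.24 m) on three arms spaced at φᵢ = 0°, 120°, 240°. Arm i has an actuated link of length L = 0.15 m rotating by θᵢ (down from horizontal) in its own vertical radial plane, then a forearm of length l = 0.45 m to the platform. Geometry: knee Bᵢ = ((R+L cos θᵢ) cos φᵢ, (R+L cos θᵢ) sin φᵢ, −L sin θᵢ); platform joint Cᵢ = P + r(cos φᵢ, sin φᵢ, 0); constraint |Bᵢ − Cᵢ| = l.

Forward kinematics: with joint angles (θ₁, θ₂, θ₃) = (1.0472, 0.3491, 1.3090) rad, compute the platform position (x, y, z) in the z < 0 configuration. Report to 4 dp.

(-0.0295, 0.1271, -0.4545)

arm 1 at φ=0.0°: e+L cos θ1 = 0.2550;  O1 = (0.2550, 0.0000, -0.1299)
φ2=120.0°: virtual centre (-0.1605, 0.2780, -0.0513), radius l
O3 = (0.2188·cos240.0°, 0.2188·sin240.0°, -0.1449) = (-0.1094, -0.1895, -0.1449)
eliminate P² terms by subtracting sphere 1 from 2 and 3
plane₁₂: -0.8310x+0.5559y+0.1572z = 0.0237
Cramer: x(z) = -0.0024+0.0596z;  y(z) = 0.0391-0.1937z
into |P−O₁|² = l²: 1.0411z² + 0.2140z + -0.1178 = 0;  Δ = 0.5364;  z = -0.4545 or 0.2490 → z<0 root = -0.4545
x = -0.0295, y = 0.1271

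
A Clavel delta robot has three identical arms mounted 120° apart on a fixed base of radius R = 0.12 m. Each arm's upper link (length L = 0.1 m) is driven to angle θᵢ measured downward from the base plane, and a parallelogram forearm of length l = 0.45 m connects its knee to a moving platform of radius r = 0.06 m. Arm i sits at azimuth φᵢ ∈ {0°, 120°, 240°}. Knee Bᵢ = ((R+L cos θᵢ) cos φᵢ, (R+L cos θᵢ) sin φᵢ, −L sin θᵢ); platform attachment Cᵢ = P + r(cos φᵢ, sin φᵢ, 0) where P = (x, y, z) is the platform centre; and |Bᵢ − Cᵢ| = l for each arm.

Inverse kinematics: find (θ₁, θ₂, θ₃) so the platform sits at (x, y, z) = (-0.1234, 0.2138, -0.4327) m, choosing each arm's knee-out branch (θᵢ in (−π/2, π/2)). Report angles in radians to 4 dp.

arm 1 (φ=0.0°): x'=-0.1234, y'=0.2138
  A=0.1834, B=-0.4327, C=(l²−L²−A²−y'²−z²)/(2L)=-0.3704
  θ1 = atan2(B,A) + arccos(C/0.4700) = 1.3086
rotate P by −φ2: (0.2469, 0.0000, -0.4327)
  A=-0.1869, B=-0.4327, C=(l²−L²−A²−y'²−z²)/(2L)=-0.1482
  θ2 = atan2(B,A) + arccos(C/0.4713) = -0.0877
rotate P by −φ3: (-0.1235, -0.2138, -0.4327)
  e−x'=0.1835;  (l²−L²−(e−x')²−y'²−z²)/2L = -0.3704
  γ=atan2(-0.4327,0.1835)=-1.1698;  ψ=arccos(-0.7881)=2.4786;  θ3=γ+ψ≈1.3088

θ₁ = 1.3086, θ₂ = -0.0877, θ₃ = 1.3088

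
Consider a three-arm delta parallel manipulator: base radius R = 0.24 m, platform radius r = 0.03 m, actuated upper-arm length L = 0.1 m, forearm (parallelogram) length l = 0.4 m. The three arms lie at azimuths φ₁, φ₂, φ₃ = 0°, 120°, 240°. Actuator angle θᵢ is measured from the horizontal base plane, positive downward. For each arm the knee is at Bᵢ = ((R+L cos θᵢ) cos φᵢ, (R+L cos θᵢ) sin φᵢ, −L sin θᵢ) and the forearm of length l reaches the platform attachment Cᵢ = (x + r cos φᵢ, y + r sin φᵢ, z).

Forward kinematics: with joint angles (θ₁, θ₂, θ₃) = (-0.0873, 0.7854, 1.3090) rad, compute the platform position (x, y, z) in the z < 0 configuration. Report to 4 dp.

φ1=0.0°: virtual centre (0.3096, 0.0000, 0.0087), radius l
φ2=120.0°: virtual centre (-0.1404, 0.2431, -0.0707), radius l
arm 3 at φ=240.0°: ρ3 = 0.2359;  S3 = (-0.1179, -0.2043, -0.0966)
subtract pairs → two planes through P
linear system: -0.8999x+0.4862y = -0.0121−-0.1589z; -0.8551x+-0.4086y = -0.0310−-0.2106z
Cramer: x(z) = 0.0256-0.2136z;  y(z) = 0.0223-0.0686z
into |P−S₁|² = l²: 1.0503z² + 0.1008z + -0.0787 = 0;  Δ = 0.3409;  z = -0.3260 or 0.2300 → z<0 root = -0.3260
x = 0.0952, y = 0.0447

(0.0952, 0.0447, -0.3260)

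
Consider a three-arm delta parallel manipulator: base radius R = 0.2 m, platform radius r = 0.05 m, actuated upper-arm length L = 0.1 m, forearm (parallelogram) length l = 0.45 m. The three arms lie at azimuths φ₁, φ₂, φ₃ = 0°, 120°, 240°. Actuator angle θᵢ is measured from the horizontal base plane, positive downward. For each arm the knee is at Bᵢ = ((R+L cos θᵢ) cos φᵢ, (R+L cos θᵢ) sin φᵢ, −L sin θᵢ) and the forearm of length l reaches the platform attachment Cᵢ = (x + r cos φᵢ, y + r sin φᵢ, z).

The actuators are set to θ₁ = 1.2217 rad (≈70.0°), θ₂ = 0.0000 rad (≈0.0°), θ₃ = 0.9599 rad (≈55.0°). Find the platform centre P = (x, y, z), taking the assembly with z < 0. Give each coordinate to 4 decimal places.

(-0.0931, 0.1008, -0.4337)

O1 = (0.1842·cos0.0°, 0.1842·sin0.0°, -0.0940) = (0.1842, 0.0000, -0.0940)
O2 = (0.2500·cos120.0°, 0.2500·sin120.0°, 0.0000) = (-0.1250, 0.2165, 0.0000)
arm 3 at φ=240.0°: (R−r)+L cos θ3 = 0.2074;  O3 = (-0.1037, -0.1796, -0.0819)
subtract pairs → two planes through P
[-0.6184 0.4330 0.1879]·P = 0.0197;  [-0.5758 -0.3592 0.0241]·P = 0.0069
Cramer: x(z) = -0.0214+0.1653z;  y(z) = 0.0150-0.1979z
quadratic in z: (1.0665)z²+(0.1140)z+(-0.1512)=0, √Δ=0.8111 → z ∈ {-0.4337, 0.3268}; z = -0.4337 (taking z<0)
x = -0.0931, y = 0.1008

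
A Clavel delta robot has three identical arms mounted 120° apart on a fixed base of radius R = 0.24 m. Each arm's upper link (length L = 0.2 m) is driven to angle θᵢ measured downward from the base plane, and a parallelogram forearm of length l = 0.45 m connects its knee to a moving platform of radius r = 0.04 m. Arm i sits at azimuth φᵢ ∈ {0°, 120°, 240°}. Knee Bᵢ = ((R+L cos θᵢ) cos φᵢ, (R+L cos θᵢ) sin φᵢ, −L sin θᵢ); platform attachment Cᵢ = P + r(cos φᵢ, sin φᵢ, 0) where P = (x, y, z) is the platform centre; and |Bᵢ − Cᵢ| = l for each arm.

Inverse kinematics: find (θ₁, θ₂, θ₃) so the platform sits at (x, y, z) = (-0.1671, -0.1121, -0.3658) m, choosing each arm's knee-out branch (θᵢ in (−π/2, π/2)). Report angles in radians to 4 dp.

θ₁ = 1.3965, θ₂ = 0.8728, θ₃ = -0.0872

rotate P by −φ1: (-0.1671, -0.1121, -0.3658)
  A=0.3671, B=-0.3658, C=(l²−L²−A²−y'²−z²)/(2L)=-0.2966
  θ1 = atan2(B,A) + arccos(C/0.5182) = 1.3965
φ2=120.0° → target in arm frame (-0.0135, 0.2008)
  A cos θ + B sin θ = C:  0.2135·cos θ + -0.3658·sin θ = -0.1430
  √(A²+B²)=0.4236;  θ2 = -1.0424+1.9152 ≈ 0.8728
rotate P by −φ3: (0.1806, -0.0887, -0.3658)
  A cos θ + B sin θ = C:  0.0194·cos θ + -0.3658·sin θ = 0.0511
  √(A²+B²)=0.3663;  θ3 = -1.5179+1.4307 ≈ -0.0872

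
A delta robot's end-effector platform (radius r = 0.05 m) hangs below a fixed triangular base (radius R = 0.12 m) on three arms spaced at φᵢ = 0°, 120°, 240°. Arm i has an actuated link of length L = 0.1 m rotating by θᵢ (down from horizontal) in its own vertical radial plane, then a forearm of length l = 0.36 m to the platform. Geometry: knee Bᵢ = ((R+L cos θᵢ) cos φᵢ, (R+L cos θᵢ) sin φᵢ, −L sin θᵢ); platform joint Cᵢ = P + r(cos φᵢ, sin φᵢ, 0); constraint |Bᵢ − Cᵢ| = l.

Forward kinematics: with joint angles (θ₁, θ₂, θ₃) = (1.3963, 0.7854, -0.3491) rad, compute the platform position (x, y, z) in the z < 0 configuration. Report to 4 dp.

φ1=0.0°: virtual centre (0.0874, 0.0000, -0.0985), radius l
φ2=120.0°: virtual centre (-0.0704, 0.1219, -0.0707), radius l
O3 = (0.1640·cos240.0°, 0.1640·sin240.0°, 0.0342) = (-0.0820, -0.1420, 0.0342)
subtract pairs → two planes through P
[-0.3154 0.2437 0.0555]·P = 0.0075;  [-0.3387 -0.2840 0.2654]·P = 0.0107
Cramer: x(z) = -0.0275+0.4674z;  y(z) = -0.0050+0.3770z
quadratic in z: (1.3606)z²+(0.0858)z+(-0.1067)=0, √Δ=0.7668 → z ∈ {-0.3133, 0.2502}; z = -0.3133 (taking z<0)
x = -0.1740, y = -0.1231

(-0.1740, -0.1231, -0.3133)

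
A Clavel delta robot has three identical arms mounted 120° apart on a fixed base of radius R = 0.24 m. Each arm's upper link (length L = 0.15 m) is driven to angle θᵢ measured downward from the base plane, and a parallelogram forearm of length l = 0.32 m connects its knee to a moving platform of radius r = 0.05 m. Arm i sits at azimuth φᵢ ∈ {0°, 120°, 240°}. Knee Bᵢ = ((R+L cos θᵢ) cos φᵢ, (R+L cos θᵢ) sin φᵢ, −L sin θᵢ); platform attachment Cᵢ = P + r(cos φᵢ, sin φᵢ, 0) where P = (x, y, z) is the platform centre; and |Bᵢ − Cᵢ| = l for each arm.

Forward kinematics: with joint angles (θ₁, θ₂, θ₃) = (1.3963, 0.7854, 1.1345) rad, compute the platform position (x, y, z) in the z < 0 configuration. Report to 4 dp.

φ1=0.0°: virtual centre (0.2160, 0.0000, -0.1477), radius l
φ2=120.0°: virtual centre (-0.1480, 0.2564, -0.1061), radius l
arm 3 at φ=240.0°: (R−r)+L cos θ3 = 0.2534;  centre 3 = (-0.1267, -0.2194, -0.1359)
eliminate P² terms by subtracting sphere 1 from 2 and 3
plane₁₂: -0.7281x+0.5128y+0.0833z = 0.0304
det = 0.6711;  x = -0.0307+0.0725z,  y = 0.0157+-0.0595z
into |P−centre ₁|² = l²: 1.0088z² + 0.2578z + -0.0194 = 0;  Δ = 0.1449;  z = -0.3164 or 0.0609 → z<0 root = -0.3164
x = -0.0537, y = 0.0345

(-0.0537, 0.0345, -0.3164)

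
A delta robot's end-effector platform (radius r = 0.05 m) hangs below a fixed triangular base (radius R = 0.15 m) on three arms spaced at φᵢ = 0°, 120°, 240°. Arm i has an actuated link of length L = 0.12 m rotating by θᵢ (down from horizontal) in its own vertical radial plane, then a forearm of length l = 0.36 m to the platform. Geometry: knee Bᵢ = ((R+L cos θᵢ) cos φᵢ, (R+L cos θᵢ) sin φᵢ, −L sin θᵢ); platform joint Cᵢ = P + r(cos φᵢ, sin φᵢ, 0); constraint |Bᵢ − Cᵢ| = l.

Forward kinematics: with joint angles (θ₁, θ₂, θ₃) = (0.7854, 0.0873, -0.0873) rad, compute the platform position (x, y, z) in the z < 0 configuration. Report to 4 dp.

φ1=0.0°: virtual centre (0.1849, 0.0000, -0.0849), radius l
arm 2 at φ=120.0°: ρ2 = 0.2195;  O2 = (-0.1098, 0.1901, -0.0105)
arm 3 at φ=240.0°: ρ3 = 0.2195;  O3 = (-0.1098, -0.1901, 0.0105)
subtract pairs → two planes through P
linear system: -0.5892x+0.3803y = 0.0069−0.1488z; -0.5892x+-0.3803y = 0.0069−0.1906z
det = 0.4481;  x = -0.0118+0.2880z,  y = 0.0000+0.0550z
into |P−O₁|² = l²: 1.0860z² + 0.0564z + -0.0837 = 0;  Δ = 0.3669;  z = -0.3049 or 0.2529 → z<0 root = -0.3049
x = -0.0996, y = -0.0168

(-0.0996, -0.0168, -0.3049)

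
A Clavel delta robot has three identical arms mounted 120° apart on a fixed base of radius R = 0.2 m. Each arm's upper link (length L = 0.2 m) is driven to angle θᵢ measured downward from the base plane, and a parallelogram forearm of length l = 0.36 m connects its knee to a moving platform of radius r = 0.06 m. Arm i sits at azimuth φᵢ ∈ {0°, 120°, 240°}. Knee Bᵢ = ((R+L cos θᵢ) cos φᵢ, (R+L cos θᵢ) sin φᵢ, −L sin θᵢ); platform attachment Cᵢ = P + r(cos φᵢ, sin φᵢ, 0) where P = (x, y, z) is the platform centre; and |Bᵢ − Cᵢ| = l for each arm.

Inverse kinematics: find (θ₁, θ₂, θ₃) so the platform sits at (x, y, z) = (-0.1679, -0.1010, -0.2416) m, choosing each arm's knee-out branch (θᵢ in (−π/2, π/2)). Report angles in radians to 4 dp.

θ₁ = 1.3962, θ₂ = 0.7854, θ₃ = -0.3490

rotate P by −φ1: (-0.1679, -0.1010, -0.2416)
  A cos θ + B sin θ = C:  0.3079·cos θ + -0.2416·sin θ = -0.1844
  θ1 = atan2(B,A) + arccos(C/0.3914) = 1.3962
arm 2 (φ=120.0°): x'=-0.0035, y'=0.1959
  e−x'=0.1435;  (l²−L²−(e−x')²−y'²−z²)/2L = -0.0694
  √(A²+B²)=0.2810;  θ2 = -1.0348+1.8202 ≈ 0.7854
arm 3 (φ=240.0°): x'=0.1714, y'=-0.0949
  e−x'=-0.0314;  (l²−L²−(e−x')²−y'²−z²)/2L = 0.0531
  γ=atan2(-0.2416,-0.0314)=-1.7001;  ψ=arccos(0.2179)=1.3511;  θ3=γ+ψ≈-0.3490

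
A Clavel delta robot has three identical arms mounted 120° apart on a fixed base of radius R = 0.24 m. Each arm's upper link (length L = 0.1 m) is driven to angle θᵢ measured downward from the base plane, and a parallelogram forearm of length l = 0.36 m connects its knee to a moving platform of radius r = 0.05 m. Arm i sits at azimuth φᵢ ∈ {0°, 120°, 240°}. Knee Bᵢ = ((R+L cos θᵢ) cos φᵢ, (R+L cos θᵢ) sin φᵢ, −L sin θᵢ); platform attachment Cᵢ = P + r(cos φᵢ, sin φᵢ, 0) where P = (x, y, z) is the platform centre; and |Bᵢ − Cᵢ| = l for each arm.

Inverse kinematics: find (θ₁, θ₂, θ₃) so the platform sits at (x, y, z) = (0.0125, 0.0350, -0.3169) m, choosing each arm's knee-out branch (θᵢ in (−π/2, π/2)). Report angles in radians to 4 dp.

arm 1 (φ=0.0°): x'=0.0125, y'=0.0350
  e−x'=0.1775;  (l²−L²−(e−x')²−y'²−z²)/2L = -0.0678
  γ=atan2(-0.3169,0.1775)=-1.0602;  ψ=arccos(-0.1866)=1.7585;  θ1=γ+ψ≈0.6983
φ2=120.0° → target in arm frame (0.0241, -0.0283)
  e−x'=0.1659;  (l²−L²−(e−x')²−y'²−z²)/2L = -0.0458
  θ2 = atan2(B,A) + arccos(C/0.3577) = 0.6108
arm 3 (φ=240.0°): x'=-0.0366, y'=-0.0067
  e−x'=0.2266;  (l²−L²−(e−x')²−y'²−z²)/2L = -0.1610
  θ3 = atan2(B,A) + arccos(C/0.3896) = 1.0467

θ₁ = 0.6983, θ₂ = 0.6108, θ₃ = 1.0467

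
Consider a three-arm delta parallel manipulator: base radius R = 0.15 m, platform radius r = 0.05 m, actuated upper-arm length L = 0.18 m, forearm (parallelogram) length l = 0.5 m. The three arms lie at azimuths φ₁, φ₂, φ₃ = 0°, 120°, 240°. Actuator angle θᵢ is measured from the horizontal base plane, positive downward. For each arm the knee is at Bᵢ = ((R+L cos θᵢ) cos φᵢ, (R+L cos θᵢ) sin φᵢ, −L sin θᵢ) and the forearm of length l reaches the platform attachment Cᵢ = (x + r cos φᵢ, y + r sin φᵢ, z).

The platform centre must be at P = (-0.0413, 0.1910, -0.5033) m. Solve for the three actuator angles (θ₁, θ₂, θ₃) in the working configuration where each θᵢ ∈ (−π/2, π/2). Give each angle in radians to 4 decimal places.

θ₁ = 0.7854, θ₂ = 0.0874, θ₃ = 1.0472

φ1=0.0° → target in arm frame (-0.0413, 0.1910)
  e−x'=0.1413;  (l²−L²−(e−x')²−y'²−z²)/2L = -0.2560
  γ=atan2(-0.5033,0.1413)=-1.2971;  ψ=arccos(-0.4897)=2.0825;  θ1=γ+ψ≈0.7854
arm 2 (φ=120.0°): x'=0.1861, y'=-0.0597
  e−x'=-0.0861;  (l²−L²−(e−x')²−y'²−z²)/2L = -0.1297
  γ=atan2(-0.5033,-0.0861)=-1.7402;  ψ=arccos(-0.2540)=1.8276;  θ2=γ+ψ≈0.0874
rotate P by −φ3: (-0.1448, -0.1313, -0.5033)
  A cos θ + B sin θ = C:  0.2448·cos θ + -0.5033·sin θ = -0.3135
  √(A²+B²)=0.5597;  θ3 = -1.1182+2.1653 ≈ 1.0472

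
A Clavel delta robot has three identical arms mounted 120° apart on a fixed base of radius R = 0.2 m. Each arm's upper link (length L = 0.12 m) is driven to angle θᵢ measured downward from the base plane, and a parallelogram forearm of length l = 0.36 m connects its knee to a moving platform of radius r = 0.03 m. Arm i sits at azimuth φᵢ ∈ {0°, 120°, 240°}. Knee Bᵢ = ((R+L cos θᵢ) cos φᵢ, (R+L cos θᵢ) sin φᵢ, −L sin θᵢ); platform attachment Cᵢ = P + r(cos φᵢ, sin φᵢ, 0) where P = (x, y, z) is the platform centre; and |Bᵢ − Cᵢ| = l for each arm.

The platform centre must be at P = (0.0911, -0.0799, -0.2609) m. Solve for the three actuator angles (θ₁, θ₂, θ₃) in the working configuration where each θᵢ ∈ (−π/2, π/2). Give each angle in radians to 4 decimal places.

arm 1 (φ=0.0°): x'=0.0911, y'=-0.0799
  A cos θ + B sin θ = C:  0.0789·cos θ + -0.2609·sin θ = 0.1438
  θ1 = atan2(B,A) + arccos(C/0.2726) = -0.2622
arm 2 (φ=120.0°): x'=-0.1147, y'=-0.0389
  A cos θ + B sin θ = C:  0.2847·cos θ + -0.2609·sin θ = -0.1478
  γ=atan2(-0.2609,0.2847)=-0.7417;  ψ=arccos(-0.3826)=1.9634;  θ2=γ+ψ≈1.2217
rotate P by −φ3: (0.0236, 0.1188, -0.2609)
  A=0.1464, B=-0.2609, C=(l²−L²−A²−y'²−z²)/(2L)=0.0483
  √(A²+B²)=0.2991;  θ3 = -1.0596+1.4087 ≈ 0.3491

θ₁ = -0.2622, θ₂ = 1.2217, θ₃ = 0.3491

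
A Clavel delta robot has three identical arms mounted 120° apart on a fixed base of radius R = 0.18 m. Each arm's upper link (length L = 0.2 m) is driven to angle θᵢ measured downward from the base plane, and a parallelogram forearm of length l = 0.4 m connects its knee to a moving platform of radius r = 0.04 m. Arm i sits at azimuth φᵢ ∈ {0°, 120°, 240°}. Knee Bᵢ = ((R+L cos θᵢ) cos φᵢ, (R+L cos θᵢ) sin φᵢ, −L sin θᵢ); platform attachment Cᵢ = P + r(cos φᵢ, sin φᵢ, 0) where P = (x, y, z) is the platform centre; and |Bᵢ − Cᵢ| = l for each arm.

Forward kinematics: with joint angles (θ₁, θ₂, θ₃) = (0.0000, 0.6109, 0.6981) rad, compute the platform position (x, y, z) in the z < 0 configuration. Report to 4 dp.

centre 1 = (0.3400·cos0.0°, 0.3400·sin0.0°, 0.0000) = (0.3400, 0.0000, 0.0000)
centre 2 = (0.3038·cos120.0°, 0.3038·sin120.0°, -0.1147) = (-0.1519, 0.2631, -0.1147)
φ3=240.0°: virtual centre (-0.1466, -0.2539, -0.1286), radius l
|centre ₂|²−|centre ₁|² = -0.0101;  |centre ₃|²−|centre ₁|² = -0.0131
linear system: -0.9838x+0.5262y = -0.0101−-0.2294z; -0.9732x+-0.5079y = -0.0131−-0.2571z
det = 1.0118;  x = 0.0119+-0.2489z,  y = 0.0030+-0.0293z
into |P−centre ₁|² = l²: 1.0628z² + 0.1631z + -0.0523 = 0;  Δ = 0.2491;  z = -0.3116 or 0.1581 → z<0 root = -0.3116
x = 0.0894, y = 0.0121

(0.0894, 0.0121, -0.3116)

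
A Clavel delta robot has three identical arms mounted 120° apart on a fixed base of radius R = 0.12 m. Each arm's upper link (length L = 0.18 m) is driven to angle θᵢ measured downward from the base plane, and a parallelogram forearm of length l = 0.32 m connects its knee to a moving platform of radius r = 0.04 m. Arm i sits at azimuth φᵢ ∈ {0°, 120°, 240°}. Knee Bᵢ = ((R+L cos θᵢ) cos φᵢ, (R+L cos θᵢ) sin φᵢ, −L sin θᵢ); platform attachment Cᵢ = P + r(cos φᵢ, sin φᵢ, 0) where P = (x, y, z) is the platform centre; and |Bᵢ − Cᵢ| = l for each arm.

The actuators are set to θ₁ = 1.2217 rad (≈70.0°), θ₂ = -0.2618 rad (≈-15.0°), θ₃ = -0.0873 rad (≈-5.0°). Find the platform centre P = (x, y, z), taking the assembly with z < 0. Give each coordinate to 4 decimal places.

(-0.1773, 0.0135, -0.1928)

S1 = (0.1416·cos0.0°, 0.1416·sin0.0°, -0.1691) = (0.1416, 0.0000, -0.1691)
arm 2 at φ=120.0°: e+L cos θ2 = 0.2539;  S2 = (-0.1269, 0.2199, 0.0466)
φ3=240.0°: virtual centre (-0.1297, -0.2246, 0.0157), radius l
subtract pairs → two planes through P
plane₁₂: -0.5370x+0.4397y+0.4315z = 0.0180
det = 0.4797;  x = -0.0341+0.7428z,  y = -0.0008+-0.0741z
quadratic in z: (1.5573)z²+(0.0774)z+(-0.0429)=0, √Δ=0.5229 → z ∈ {-0.1928, 0.1430}; z = -0.1928 (taking z<0)
x = -0.1773, y = 0.0135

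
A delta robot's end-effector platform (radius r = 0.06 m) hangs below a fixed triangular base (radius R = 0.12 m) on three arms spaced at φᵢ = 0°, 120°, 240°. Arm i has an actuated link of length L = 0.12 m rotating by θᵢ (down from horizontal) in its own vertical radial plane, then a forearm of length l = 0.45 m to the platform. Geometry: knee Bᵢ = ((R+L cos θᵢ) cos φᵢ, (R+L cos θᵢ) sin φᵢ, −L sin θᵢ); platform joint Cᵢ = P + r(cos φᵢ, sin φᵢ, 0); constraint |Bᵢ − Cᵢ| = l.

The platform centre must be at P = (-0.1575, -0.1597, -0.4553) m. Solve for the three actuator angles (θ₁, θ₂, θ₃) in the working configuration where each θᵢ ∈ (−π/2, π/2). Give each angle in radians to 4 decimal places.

φ1=0.0° → target in arm frame (-0.1575, -0.1597)
  A=0.2175, B=-0.4553, C=(l²−L²−A²−y'²−z²)/(2L)=-0.3834
  √(A²+B²)=0.5046;  θ1 = -1.1251+2.4338 ≈ 1.3086
arm 2 (φ=120.0°): x'=-0.0596, y'=0.2162
  A cos θ + B sin θ = C:  0.1196·cos θ + -0.4553·sin θ = -0.3344
  √(A²+B²)=0.4707;  θ2 = -1.3140+2.3608 ≈ 1.0468
φ3=240.0° → target in arm frame (0.2171, -0.0565)
  e−x'=-0.1571;  (l²−L²−(e−x')²−y'²−z²)/2L = -0.1961
  γ=atan2(-0.4553,-0.1571)=-1.9030;  ψ=arccos(-0.4071)=1.9901;  θ3=γ+ψ≈0.0872

θ₁ = 1.3086, θ₂ = 1.0468, θ₃ = 0.0872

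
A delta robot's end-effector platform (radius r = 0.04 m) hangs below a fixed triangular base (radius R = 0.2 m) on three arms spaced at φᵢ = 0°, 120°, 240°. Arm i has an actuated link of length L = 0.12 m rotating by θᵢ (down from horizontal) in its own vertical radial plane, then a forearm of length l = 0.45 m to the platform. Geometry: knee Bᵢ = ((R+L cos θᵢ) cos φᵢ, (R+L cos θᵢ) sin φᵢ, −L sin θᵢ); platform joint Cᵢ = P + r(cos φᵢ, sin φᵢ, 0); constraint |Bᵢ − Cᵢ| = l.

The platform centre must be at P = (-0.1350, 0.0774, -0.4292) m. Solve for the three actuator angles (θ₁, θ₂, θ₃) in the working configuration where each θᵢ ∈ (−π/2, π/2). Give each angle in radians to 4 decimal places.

φ1=0.0° → target in arm frame (-0.1350, 0.0774)
  A=0.2950, B=-0.4292, C=(l²−L²−A²−y'²−z²)/(2L)=-0.3714
  √(A²+B²)=0.5208;  θ1 = -0.9686+2.3647 ≈ 1.3960
φ2=120.0° → target in arm frame (0.1345, 0.0782)
  A cos θ + B sin θ = C:  0.0255·cos θ + -0.4292·sin θ = -0.0120
  √(A²+B²)=0.4300;  θ2 = -1.5115+1.5987 ≈ 0.0872
rotate P by −φ3: (0.0005, -0.1556, -0.4292)
  A cos θ + B sin θ = C:  0.1595·cos θ + -0.4292·sin θ = -0.1907
  θ3 = atan2(B,A) + arccos(C/0.4579) = 0.7855

θ₁ = 1.3960, θ₂ = 0.0872, θ₃ = 0.7855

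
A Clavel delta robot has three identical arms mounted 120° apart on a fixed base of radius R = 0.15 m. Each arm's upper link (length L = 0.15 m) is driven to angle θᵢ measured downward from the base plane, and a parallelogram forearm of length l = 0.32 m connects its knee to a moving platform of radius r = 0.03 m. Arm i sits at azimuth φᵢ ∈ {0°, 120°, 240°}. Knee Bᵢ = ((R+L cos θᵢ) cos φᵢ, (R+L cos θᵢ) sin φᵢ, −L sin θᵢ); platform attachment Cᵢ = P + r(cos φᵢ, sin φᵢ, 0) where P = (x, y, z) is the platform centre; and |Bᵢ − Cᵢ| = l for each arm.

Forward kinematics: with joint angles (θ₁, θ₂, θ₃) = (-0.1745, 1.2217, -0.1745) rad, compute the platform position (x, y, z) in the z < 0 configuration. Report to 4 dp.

(0.0721, -0.1249, -0.1943)

φ1=0.0°: virtual centre (0.2677, 0.0000, 0.0260), radius l
O2 = (0.1713·cos120.0°, 0.1713·sin120.0°, -0.1410) = (-0.0857, 0.1484, -0.1410)
φ3=240.0°: virtual centre (-0.1339, -0.2319, 0.0260), radius l
|O₂|²−|O₁|² = -0.0231;  |O₃|²−|O₁|² = 0.0000
[-0.7068 0.2967 -0.3340]·P = -0.0231;  [-0.8032 -0.4637 0.0000]·P = 0.0000
Cramer: x(z) = 0.0190-0.2736z;  y(z) = -0.0328+0.4739z
into |P−O₁|² = l²: 1.2995z² + 0.0529z + -0.0388 = 0;  Δ = 0.2043;  z = -0.1943 or 0.1535 → z<0 root = -0.1943
x = 0.0721, y = -0.1249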